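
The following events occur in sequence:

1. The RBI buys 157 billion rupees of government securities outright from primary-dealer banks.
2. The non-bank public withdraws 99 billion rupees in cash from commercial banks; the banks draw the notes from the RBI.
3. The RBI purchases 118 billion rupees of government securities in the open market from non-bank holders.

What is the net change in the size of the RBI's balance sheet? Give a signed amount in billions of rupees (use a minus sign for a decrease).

+275 billion

RBI balance sheet:
  Assets:      Securities +275B
  Liabilities: Bank reserves +176B, Currency in circulation +99B
Commercial banking system:
  Assets:      Reserves at CB +176B, Securities −157B
  Liabilities: Checkable deposits +19B
Change in total RBI assets = +275 billion.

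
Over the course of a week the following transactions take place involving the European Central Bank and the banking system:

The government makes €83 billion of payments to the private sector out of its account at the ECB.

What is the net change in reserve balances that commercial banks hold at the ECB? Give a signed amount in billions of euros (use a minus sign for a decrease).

Government spending €83 billion: government payments flow into bank reserve accounts → +€83B.

+€83 billion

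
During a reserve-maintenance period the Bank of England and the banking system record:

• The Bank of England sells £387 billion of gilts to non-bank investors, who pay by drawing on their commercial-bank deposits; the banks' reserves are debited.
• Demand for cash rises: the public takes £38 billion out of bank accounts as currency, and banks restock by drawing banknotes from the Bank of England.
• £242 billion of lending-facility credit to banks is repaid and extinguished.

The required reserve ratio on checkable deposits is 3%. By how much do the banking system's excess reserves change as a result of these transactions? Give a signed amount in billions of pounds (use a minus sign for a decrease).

Asset sale (to non-banks) £387 billion: reserves −£387B, deposits −£387B.
Currency withdrawal £38 billion: reserves −£38B, deposits −£38B.
Discount-window repayment £242 billion: reserves −£242B, deposits 0.
Totals: Δreserves = −£667B, Δdeposits = −£425B.
Δrequired reserves = 3% × −£425B = −£12.75B.
Δexcess reserves = Δreserves − Δrequired = −£667B − (−£12.75B) = -£654.25 billion.

-£654.25 billion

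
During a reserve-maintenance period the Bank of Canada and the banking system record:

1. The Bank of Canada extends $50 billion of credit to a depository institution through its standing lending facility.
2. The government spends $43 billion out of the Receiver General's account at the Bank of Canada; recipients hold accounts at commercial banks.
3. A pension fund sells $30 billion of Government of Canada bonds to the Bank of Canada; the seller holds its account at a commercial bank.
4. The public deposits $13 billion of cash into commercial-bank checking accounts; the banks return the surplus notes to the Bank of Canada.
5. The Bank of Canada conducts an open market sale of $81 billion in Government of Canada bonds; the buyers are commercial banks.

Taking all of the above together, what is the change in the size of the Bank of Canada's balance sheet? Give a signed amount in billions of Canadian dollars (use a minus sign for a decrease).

Bank of Canada balance sheet:
  Assets:      Securities −$51B, Loans to banks +$50B
  Liabilities: Bank reserves +$55B, Currency in circulation −$13B, Government deposits −$43B
Commercial banking system:
  Assets:      Reserves at CB +$55B, Securities +$81B
  Liabilities: Checkable deposits +$86B, Borrowings from CB +$50B
Change in total Bank of Canada assets = -$1 billion.

-$1 billion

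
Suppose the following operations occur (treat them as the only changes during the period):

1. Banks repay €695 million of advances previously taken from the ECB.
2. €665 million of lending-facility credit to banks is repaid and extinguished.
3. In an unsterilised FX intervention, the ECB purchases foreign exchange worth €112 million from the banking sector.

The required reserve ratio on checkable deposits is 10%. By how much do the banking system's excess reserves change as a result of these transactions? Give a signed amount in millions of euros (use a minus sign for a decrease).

Discount-window repayment €695 million: reserves −€695M, deposits 0.
Discount-window repayment €665 million: reserves −€665M, deposits 0.
FX purchase €112 million: reserves +€112M, deposits 0.
Totals: Δreserves = −€1248M, Δdeposits = 0.
Δrequired reserves = 10% × 0 = 0.
Δexcess reserves = Δreserves − Δrequired = −€1248M − (0) = -€1248 million.

-€1248 million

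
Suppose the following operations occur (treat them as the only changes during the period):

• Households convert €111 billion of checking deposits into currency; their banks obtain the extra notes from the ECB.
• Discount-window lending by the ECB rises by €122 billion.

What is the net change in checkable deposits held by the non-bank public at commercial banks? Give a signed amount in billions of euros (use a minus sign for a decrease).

-€111 billion

Currency withdrawal €111 billion: non-bank counterparties' bank balances fall → −€111B.
Discount-window loan €122 billion: the counterparty is a bank, so public deposits are unchanged → 0.
Net: −111 + 0 = -€111 billion.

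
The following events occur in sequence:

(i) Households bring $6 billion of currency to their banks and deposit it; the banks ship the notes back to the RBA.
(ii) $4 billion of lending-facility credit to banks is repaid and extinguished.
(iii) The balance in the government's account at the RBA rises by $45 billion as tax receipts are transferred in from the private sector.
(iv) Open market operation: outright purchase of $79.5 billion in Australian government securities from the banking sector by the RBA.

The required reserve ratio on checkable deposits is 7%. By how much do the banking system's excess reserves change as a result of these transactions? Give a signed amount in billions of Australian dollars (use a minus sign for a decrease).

Currency deposit $6 billion: reserves +$6B, deposits +$6B.
Discount-window repayment $4 billion: reserves −$4B, deposits 0.
Government account inflow $45 billion: reserves −$45B, deposits −$45B.
OMO purchase (from banks) $79.5 billion: reserves +$79.5B, deposits 0.
Totals: Δreserves = +$36.5B, Δdeposits = −$39B.
Δrequired reserves = 7% × −$39B = −$2.73B.
Δexcess reserves = Δreserves − Δrequired = +$36.5B − (−$2.73B) = +$39.23 billion.

+$39.23 billion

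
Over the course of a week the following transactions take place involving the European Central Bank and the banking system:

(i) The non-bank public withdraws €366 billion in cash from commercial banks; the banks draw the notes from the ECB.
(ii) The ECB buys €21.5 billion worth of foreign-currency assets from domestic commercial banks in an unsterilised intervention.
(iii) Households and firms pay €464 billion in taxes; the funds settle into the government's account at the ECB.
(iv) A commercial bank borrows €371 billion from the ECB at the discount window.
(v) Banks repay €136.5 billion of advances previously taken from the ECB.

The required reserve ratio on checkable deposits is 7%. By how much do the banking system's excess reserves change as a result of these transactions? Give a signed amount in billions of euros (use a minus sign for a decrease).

-€515.9 billion

Currency withdrawal €366 billion: reserves −€366B, deposits −€366B.
FX purchase €21.5 billion: reserves +€21.5B, deposits 0.
Government account inflow €464 billion: reserves −€464B, deposits −€464B.
Discount-window loan €371 billion: reserves +€371B, deposits 0.
Discount-window repayment €136.5 billion: reserves −€136.5B, deposits 0.
Totals: Δreserves = −€574B, Δdeposits = −€830B.
Δrequired reserves = 7% × −€830B = −€58.1B.
Δexcess reserves = Δreserves − Δrequired = −€574B − (−€58.1B) = -€515.9 billion.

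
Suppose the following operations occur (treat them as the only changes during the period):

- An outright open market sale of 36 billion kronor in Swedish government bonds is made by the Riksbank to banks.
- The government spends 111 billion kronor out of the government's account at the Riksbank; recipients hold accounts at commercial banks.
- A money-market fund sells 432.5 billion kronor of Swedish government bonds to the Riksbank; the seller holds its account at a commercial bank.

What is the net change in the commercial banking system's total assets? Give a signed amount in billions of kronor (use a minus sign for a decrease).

+543.5 billion

OMO sale (to banks) 36 billion kronor: just an asset swap on bank balance sheets → 0.
Government spending 111 billion kronor: bank balance sheets expand → +111B.
Asset purchase (from non-banks) 432.5 billion kronor: bank balance sheets expand → +432.5B.
Net: 0 + 111 + 432.5 = +543.5 billion.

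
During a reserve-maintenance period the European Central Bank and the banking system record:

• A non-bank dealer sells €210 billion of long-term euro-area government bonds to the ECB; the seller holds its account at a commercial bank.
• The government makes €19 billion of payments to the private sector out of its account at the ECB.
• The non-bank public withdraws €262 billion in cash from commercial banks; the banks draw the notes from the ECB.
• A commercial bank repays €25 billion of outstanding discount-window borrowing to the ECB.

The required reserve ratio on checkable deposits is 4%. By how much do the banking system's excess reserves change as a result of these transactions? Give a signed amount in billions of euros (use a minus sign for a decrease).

Asset purchase (from non-banks) €210 billion: reserves +€210B, deposits +€210B.
Government spending €19 billion: reserves +€19B, deposits +€19B.
Currency withdrawal €262 billion: reserves −€262B, deposits −€262B.
Discount-window repayment €25 billion: reserves −€25B, deposits 0.
Totals: Δreserves = −€58B, Δdeposits = −€33B.
Δrequired reserves = 4% × −€33B = −€1.32B.
Δexcess reserves = Δreserves − Δrequired = −€58B − (−€1.32B) = -€56.68 billion.

-€56.68 billion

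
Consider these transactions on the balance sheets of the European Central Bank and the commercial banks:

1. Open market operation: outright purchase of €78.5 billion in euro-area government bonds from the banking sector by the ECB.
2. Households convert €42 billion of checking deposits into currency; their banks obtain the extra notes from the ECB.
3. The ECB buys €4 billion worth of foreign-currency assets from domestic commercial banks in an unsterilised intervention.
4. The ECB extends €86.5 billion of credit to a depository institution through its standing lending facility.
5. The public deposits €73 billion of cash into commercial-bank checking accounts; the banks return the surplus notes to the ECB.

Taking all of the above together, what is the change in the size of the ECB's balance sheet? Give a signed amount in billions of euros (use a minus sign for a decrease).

+€169 billion

OMO purchase (from banks) €78.5 billion: an ECB asset is acquired → +€78.5B.
Currency withdrawal €42 billion: only the composition of liabilities changes → 0.
FX purchase €4 billion: an ECB asset is acquired → +€4B.
Discount-window loan €86.5 billion: an ECB asset is acquired → +€86.5B.
Currency deposit €73 billion: only the composition of liabilities changes → 0.
Net: 78.5 + 0 + 4 + 86.5 + 0 = +€169 billion.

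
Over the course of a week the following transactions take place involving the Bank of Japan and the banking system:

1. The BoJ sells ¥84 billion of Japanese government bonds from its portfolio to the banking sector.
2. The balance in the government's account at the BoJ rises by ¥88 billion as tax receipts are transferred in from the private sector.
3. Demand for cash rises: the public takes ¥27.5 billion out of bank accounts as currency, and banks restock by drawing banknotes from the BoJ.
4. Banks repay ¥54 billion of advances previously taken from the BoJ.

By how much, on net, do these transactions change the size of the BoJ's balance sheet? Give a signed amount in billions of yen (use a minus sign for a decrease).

BoJ balance sheet:
  Assets:      Securities −¥84B, Loans to banks −¥54B
  Liabilities: Bank reserves −¥253.5B, Currency in circulation +¥27.5B, Government deposits +¥88B
Commercial banking system:
  Assets:      Reserves at CB −¥253.5B, Securities +¥84B
  Liabilities: Checkable deposits −¥115.5B, Borrowings from CB −¥54B
Change in total BoJ assets = -¥138 billion.

-¥138 billion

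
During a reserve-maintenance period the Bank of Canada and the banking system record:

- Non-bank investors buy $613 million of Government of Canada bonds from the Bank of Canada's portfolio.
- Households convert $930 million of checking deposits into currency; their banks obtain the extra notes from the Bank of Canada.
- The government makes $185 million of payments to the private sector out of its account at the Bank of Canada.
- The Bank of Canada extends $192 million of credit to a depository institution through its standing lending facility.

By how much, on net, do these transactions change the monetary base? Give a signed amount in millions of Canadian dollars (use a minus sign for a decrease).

Asset sale (to non-banks) $613 million: Bank of Canada balance sheet contracts → −$613M.
Currency withdrawal $930 million: just a shift between currency and reserves — both are base money → 0.
Government spending $185 million: a non-base liability converts back to reserves → +$185M.
Discount-window loan $192 million: Bank of Canada balance sheet expands → +$192M.
Net: −613 + 0 + 185 + 192 = -$236 million.

-$236 million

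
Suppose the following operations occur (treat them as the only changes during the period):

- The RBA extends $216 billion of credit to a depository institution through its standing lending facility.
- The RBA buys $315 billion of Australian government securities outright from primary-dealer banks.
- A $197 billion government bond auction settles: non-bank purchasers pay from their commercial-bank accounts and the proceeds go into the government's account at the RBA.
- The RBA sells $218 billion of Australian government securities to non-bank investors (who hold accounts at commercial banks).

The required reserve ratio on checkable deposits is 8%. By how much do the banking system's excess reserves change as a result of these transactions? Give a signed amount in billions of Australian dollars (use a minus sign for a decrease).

Discount-window loan $216 billion: reserves +$216B, deposits 0.
OMO purchase (from banks) $315 billion: reserves +$315B, deposits 0.
Government account inflow $197 billion: reserves −$197B, deposits −$197B.
Asset sale (to non-banks) $218 billion: reserves −$218B, deposits −$218B.
Totals: Δreserves = +$116B, Δdeposits = −$415B.
Δrequired reserves = 8% × −$415B = −$33.2B.
Δexcess reserves = Δreserves − Δrequired = +$116B − (−$33.2B) = +$149.2 billion.

+$149.2 billion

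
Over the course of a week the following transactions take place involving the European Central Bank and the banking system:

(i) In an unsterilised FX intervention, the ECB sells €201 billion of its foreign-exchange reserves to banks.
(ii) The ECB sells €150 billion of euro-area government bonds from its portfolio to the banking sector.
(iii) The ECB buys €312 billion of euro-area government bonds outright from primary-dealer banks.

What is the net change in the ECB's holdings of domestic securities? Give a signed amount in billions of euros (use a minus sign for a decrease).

+€162 billion

FX sale €201 billion: the ECB's securities portfolio is untouched → 0.
OMO sale (to banks) €150 billion: securities removed from the ECB's portfolio → −€150B.
OMO purchase (from banks) €312 billion: securities added to the ECB's portfolio → +€312B.
Net: 0 − 150 + 312 = +€162 billion.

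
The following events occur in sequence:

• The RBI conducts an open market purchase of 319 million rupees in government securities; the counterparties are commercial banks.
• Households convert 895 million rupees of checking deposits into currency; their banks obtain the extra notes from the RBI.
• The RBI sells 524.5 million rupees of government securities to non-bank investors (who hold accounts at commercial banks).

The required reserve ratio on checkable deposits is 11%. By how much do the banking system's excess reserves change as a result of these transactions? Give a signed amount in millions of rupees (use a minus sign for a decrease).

-944.355 million

OMO purchase (from banks) 319 million rupees: reserves +319M, deposits 0.
Currency withdrawal 895 million rupees: reserves −895M, deposits −895M.
Asset sale (to non-banks) 524.5 million rupees: reserves −524.5M, deposits −524.5M.
Totals: Δreserves = −1100.5M, Δdeposits = −1419.5M.
Δrequired reserves = 11% × −1419.5M = −156.145M.
Δexcess reserves = Δreserves − Δrequired = −1100.5M − (−156.145M) = -944.355 million.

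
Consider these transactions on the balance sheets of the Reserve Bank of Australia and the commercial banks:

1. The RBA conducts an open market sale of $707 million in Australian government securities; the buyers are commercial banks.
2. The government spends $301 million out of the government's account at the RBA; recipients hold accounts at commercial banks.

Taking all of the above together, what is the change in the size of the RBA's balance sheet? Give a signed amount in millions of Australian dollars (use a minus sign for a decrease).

OMO sale (to banks) $707 million: an RBA asset is shed → −$707M.
Government spending $301 million: only the composition of liabilities changes → 0.
Net: −707 + 0 = -$707 million.

-$707 million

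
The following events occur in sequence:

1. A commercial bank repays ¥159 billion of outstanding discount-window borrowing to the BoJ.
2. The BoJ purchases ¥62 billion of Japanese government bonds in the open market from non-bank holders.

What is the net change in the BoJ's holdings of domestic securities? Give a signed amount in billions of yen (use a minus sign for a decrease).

Discount-window repayment ¥159 billion: the BoJ's securities portfolio is untouched → 0.
Asset purchase (from non-banks) ¥62 billion: securities added to the BoJ's portfolio → +¥62B.
Net: 0 + 62 = +¥62 billion.

+¥62 billion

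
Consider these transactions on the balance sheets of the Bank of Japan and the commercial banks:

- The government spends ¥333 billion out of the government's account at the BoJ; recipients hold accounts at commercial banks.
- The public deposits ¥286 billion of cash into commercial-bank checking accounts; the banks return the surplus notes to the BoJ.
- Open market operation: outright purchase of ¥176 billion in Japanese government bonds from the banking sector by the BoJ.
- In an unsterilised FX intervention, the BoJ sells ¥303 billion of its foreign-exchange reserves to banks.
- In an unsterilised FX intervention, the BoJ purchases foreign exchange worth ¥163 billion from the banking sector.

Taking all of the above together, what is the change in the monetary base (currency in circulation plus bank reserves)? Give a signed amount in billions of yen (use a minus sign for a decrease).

+¥369 billion

Government spending ¥333 billion: a non-base liability converts back to reserves → +¥333B.
Currency deposit ¥286 billion: just a shift between currency and reserves — both are base money → 0.
OMO purchase (from banks) ¥176 billion: BoJ balance sheet expands → +¥176B.
FX sale ¥303 billion: BoJ balance sheet contracts → −¥303B.
FX purchase ¥163 billion: BoJ balance sheet expands → +¥163B.
Net: 333 + 0 + 176 − 303 + 163 = +¥369 billion.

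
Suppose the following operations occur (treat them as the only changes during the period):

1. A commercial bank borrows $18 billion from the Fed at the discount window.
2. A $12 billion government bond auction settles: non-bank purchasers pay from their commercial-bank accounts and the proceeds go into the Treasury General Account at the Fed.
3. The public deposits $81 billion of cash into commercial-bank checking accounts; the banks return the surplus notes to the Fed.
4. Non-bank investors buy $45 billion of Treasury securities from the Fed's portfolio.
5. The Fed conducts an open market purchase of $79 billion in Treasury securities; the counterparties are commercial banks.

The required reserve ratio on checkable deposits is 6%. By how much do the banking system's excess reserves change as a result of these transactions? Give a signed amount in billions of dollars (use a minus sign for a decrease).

Discount-window loan $18 billion: reserves +$18B, deposits 0.
Government account inflow $12 billion: reserves −$12B, deposits −$12B.
Currency deposit $81 billion: reserves +$81B, deposits +$81B.
Asset sale (to non-banks) $45 billion: reserves −$45B, deposits −$45B.
OMO purchase (from banks) $79 billion: reserves +$79B, deposits 0.
Totals: Δreserves = +$121B, Δdeposits = +$24B.
Δrequired reserves = 6% × +$24B = +$1.44B.
Δexcess reserves = Δreserves − Δrequired = +$121B − (+$1.44B) = +$119.56 billion.

+$119.56 billion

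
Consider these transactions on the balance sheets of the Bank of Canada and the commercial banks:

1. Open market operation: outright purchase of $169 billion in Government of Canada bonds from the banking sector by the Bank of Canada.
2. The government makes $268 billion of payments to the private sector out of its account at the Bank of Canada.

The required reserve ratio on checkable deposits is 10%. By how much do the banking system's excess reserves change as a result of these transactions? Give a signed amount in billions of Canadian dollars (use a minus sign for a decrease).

+$410.2 billion

OMO purchase (from banks) $169 billion: reserves +$169B, deposits 0.
Government spending $268 billion: reserves +$268B, deposits +$268B.
Totals: Δreserves = +$437B, Δdeposits = +$268B.
Δrequired reserves = 10% × +$268B = +$26.8B.
Δexcess reserves = Δreserves − Δrequired = +$437B − (+$26.8B) = +$410.2 billion.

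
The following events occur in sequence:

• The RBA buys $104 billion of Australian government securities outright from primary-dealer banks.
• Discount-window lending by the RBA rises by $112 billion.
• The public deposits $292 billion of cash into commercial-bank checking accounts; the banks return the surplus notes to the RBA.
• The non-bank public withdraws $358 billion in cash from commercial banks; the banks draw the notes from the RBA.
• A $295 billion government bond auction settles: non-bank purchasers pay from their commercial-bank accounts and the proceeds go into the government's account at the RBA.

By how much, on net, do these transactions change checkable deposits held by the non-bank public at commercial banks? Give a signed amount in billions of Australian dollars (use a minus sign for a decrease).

-$361 billion

RBA balance sheet:
  Assets:      Securities +$104B, Loans to banks +$112B
  Liabilities: Bank reserves −$145B, Currency in circulation +$66B, Government deposits +$295B
Commercial banking system:
  Assets:      Reserves at CB −$145B, Securities −$104B
  Liabilities: Checkable deposits −$361B, Borrowings from CB +$112B
So the change in checkable deposits held by the non-bank public at commercial banks is -$361 billion.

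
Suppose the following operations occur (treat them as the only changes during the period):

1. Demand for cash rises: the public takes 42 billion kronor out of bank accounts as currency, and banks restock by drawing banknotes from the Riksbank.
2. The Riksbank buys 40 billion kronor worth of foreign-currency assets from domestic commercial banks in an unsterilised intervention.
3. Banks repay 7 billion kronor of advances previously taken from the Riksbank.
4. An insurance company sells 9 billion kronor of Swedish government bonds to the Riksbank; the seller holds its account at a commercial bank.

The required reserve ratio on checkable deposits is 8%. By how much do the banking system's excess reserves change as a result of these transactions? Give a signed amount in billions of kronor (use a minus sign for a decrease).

Currency withdrawal 42 billion kronor: reserves −42B, deposits −42B.
FX purchase 40 billion kronor: reserves +40B, deposits 0.
Discount-window repayment 7 billion kronor: reserves −7B, deposits 0.
Asset purchase (from non-banks) 9 billion kronor: reserves +9B, deposits +9B.
Totals: Δreserves = 0, Δdeposits = −33B.
Δrequired reserves = 8% × −33B = −2.64B.
Δexcess reserves = Δreserves − Δrequired = 0 − (−2.64B) = +2.64 billion.

+2.64 billion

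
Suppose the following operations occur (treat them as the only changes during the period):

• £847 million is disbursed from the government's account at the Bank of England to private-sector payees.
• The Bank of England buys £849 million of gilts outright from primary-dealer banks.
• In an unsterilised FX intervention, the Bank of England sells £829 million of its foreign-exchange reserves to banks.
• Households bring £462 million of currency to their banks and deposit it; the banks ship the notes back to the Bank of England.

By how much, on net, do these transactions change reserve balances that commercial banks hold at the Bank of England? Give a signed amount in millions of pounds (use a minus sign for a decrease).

Bank of England balance sheet:
  Assets:      Securities +£849M, Foreign assets −£829M
  Liabilities: Bank reserves +£1329M, Currency in circulation −£462M, Government deposits −£847M
Commercial banking system:
  Assets:      Reserves at CB +£1329M, Securities −£849M, Foreign assets +£829M
  Liabilities: Checkable deposits +£1309M
So the change in reserve balances that commercial banks hold at the Bank of England is +£1329 million.

+£1329 million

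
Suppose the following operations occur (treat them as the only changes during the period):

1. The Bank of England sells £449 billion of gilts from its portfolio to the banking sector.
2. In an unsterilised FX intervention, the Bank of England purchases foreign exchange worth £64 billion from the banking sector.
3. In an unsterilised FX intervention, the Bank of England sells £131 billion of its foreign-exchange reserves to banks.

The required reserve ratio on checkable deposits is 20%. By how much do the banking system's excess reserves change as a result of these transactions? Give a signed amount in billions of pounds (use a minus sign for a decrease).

OMO sale (to banks) £449 billion: reserves −£449B, deposits 0.
FX purchase £64 billion: reserves +£64B, deposits 0.
FX sale £131 billion: reserves −£131B, deposits 0.
Totals: Δreserves = −£516B, Δdeposits = 0.
Δrequired reserves = 20% × 0 = 0.
Δexcess reserves = Δreserves − Δrequired = −£516B − (0) = -£516 billion.

-£516 billion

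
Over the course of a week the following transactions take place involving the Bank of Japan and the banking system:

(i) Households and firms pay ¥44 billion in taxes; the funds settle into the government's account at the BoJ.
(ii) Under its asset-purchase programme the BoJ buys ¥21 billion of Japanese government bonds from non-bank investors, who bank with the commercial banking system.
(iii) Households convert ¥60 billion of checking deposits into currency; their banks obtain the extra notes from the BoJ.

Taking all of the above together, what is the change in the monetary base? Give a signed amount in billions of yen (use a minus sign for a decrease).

-¥23 billion

BoJ balance sheet:
  Assets:      Securities +¥21B
  Liabilities: Bank reserves −¥83B, Currency in circulation +¥60B, Government deposits +¥44B
Monetary base = currency + reserves: +¥60B + (−¥83B) = -¥23 billion.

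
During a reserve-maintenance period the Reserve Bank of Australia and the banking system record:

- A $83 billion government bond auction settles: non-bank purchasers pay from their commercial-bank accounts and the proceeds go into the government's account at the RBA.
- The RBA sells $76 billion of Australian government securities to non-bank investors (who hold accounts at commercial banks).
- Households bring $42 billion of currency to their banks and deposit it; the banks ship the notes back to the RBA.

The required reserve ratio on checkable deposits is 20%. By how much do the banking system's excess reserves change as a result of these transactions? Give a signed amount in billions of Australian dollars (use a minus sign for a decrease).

Government account inflow $83 billion: reserves −$83B, deposits −$83B.
Asset sale (to non-banks) $76 billion: reserves −$76B, deposits −$76B.
Currency deposit $42 billion: reserves +$42B, deposits +$42B.
Totals: Δreserves = −$117B, Δdeposits = −$117B.
Δrequired reserves = 20% × −$117B = −$23.4B.
Δexcess reserves = Δreserves − Δrequired = −$117B − (−$23.4B) = -$93.6 billion.

-$93.6 billion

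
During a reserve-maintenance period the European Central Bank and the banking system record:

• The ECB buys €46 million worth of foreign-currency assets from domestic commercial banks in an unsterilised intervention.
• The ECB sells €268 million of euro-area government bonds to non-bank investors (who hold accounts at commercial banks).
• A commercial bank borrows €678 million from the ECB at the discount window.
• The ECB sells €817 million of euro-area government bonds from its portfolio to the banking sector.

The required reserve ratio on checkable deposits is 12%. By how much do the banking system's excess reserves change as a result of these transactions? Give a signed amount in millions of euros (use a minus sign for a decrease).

FX purchase €46 million: reserves +€46M, deposits 0.
Asset sale (to non-banks) €268 million: reserves −€268M, deposits −€268M.
Discount-window loan €678 million: reserves +€678M, deposits 0.
OMO sale (to banks) €817 million: reserves −€817M, deposits 0.
Totals: Δreserves = −€361M, Δdeposits = −€268M.
Δrequired reserves = 12% × −€268M = −€32.16M.
Δexcess reserves = Δreserves − Δrequired = −€361M − (−€32.16M) = -€328.84 million.

-€328.84 million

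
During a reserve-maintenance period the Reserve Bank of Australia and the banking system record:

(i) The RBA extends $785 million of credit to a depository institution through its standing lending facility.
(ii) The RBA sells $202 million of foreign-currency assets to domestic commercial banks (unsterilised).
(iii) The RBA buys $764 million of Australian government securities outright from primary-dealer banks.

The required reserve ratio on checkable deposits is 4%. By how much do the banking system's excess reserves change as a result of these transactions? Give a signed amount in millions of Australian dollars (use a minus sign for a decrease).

+$1347 million

Discount-window loan $785 million: reserves +$785M, deposits 0.
FX sale $202 million: reserves −$202M, deposits 0.
OMO purchase (from banks) $764 million: reserves +$764M, deposits 0.
Totals: Δreserves = +$1347M, Δdeposits = 0.
Δrequired reserves = 4% × 0 = 0.
Δexcess reserves = Δreserves − Δrequired = +$1347M − (0) = +$1347 million.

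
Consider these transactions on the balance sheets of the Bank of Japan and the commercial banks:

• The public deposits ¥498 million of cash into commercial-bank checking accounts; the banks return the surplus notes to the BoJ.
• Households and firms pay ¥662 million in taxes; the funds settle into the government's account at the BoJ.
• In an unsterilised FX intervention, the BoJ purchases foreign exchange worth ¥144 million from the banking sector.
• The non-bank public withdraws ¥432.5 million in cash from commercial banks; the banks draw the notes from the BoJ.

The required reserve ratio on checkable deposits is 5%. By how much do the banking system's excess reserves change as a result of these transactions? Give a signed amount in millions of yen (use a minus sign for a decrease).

Currency deposit ¥498 million: reserves +¥498M, deposits +¥498M.
Government account inflow ¥662 million: reserves −¥662M, deposits −¥662M.
FX purchase ¥144 million: reserves +¥144M, deposits 0.
Currency withdrawal ¥432.5 million: reserves −¥432.5M, deposits −¥432.5M.
Totals: Δreserves = −¥452.5M, Δdeposits = −¥596.5M.
Δrequired reserves = 5% × −¥596.5M = −¥29.825M.
Δexcess reserves = Δreserves − Δrequired = −¥452.5M − (−¥29.825M) = -¥422.675 million.

-¥422.675 million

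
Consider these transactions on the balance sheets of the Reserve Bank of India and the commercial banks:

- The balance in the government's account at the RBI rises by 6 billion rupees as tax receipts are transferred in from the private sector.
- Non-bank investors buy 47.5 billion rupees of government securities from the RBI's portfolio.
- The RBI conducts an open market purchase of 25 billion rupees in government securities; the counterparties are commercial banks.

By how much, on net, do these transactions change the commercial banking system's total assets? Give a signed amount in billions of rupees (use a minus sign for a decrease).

-53.5 billion

RBI balance sheet:
  Assets:      Securities −22.5B
  Liabilities: Bank reserves −28.5B, Government deposits +6B
Commercial banking system:
  Assets:      Reserves at CB −28.5B, Securities −25B
  Liabilities: Checkable deposits −53.5B
Change in total bank assets = -53.5 billion.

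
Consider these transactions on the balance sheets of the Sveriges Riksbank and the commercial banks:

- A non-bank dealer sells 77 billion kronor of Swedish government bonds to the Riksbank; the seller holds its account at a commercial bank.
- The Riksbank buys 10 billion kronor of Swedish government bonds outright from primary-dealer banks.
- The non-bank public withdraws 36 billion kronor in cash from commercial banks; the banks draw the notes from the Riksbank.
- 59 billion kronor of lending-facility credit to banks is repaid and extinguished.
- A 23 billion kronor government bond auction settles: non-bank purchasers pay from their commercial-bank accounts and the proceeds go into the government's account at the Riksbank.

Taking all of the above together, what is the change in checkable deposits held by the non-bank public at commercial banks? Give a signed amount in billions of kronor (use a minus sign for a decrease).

+18 billion

Riksbank balance sheet:
  Assets:      Securities +87B, Loans to banks −59B
  Liabilities: Bank reserves −31B, Currency in circulation +36B, Government deposits +23B
Commercial banking system:
  Assets:      Reserves at CB −31B, Securities −10B
  Liabilities: Checkable deposits +18B, Borrowings from CB −59B
So the change in checkable deposits held by the non-bank public at commercial banks is +18 billion.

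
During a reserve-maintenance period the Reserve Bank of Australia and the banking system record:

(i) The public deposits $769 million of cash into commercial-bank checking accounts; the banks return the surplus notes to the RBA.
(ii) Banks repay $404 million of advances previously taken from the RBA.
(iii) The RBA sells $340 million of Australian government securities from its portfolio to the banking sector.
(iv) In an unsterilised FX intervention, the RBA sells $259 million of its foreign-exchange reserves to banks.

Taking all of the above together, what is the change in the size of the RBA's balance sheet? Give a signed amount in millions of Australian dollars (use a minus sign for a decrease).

-$1003 million

Currency deposit $769 million: only the composition of liabilities changes → 0.
Discount-window repayment $404 million: an RBA asset is shed → −$404M.
OMO sale (to banks) $340 million: an RBA asset is shed → −$340M.
FX sale $259 million: an RBA asset is shed → −$259M.
Net: 0 − 404 − 340 − 259 = -$1003 million.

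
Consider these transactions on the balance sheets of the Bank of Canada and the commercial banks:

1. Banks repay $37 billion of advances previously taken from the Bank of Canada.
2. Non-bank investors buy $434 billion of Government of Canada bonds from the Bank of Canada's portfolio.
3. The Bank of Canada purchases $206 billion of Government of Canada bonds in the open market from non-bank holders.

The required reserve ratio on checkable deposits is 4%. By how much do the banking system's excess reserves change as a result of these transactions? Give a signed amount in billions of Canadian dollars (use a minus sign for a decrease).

Discount-window repayment $37 billion: reserves −$37B, deposits 0.
Asset sale (to non-banks) $434 billion: reserves −$434B, deposits −$434B.
Asset purchase (from non-banks) $206 billion: reserves +$206B, deposits +$206B.
Totals: Δreserves = −$265B, Δdeposits = −$228B.
Δrequired reserves = 4% × −$228B = −$9.12B.
Δexcess reserves = Δreserves − Δrequired = −$265B − (−$9.12B) = -$255.88 billion.

-$255.88 billion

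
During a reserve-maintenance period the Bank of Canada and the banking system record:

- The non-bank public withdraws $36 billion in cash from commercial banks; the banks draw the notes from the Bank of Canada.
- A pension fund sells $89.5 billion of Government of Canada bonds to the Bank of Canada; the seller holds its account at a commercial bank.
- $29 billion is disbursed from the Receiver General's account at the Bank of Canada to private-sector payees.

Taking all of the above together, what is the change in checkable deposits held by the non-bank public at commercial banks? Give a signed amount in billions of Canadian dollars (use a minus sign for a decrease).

+$82.5 billion

Bank of Canada balance sheet:
  Assets:      Securities +$89.5B
  Liabilities: Bank reserves +$82.5B, Currency in circulation +$36B, Government deposits −$29B
Commercial banking system:
  Assets:      Reserves at CB +$82.5B
  Liabilities: Checkable deposits +$82.5B
So the change in checkable deposits held by the non-bank public at commercial banks is +$82.5 billion.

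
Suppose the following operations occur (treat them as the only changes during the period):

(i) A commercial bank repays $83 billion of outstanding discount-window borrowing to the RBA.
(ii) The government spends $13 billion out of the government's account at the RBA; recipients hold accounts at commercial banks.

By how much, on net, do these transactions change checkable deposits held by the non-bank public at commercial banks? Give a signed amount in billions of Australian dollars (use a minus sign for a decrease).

+$13 billion

Discount-window repayment $83 billion: the counterparty is a bank, so public deposits are unchanged → 0.
Government spending $13 billion: non-bank counterparties' bank balances rise → +$13B.
Net: 0 + 13 = +$13 billion.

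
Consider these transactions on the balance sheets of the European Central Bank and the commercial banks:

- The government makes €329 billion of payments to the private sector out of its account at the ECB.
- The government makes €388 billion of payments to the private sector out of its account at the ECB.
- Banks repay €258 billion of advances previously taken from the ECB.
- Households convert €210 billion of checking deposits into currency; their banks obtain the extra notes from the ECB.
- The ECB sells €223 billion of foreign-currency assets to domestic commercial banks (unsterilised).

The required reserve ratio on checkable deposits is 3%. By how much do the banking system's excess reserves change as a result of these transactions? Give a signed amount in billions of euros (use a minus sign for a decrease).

+€10.79 billion

Government spending €329 billion: reserves +€329B, deposits +€329B.
Government spending €388 billion: reserves +€388B, deposits +€388B.
Discount-window repayment €258 billion: reserves −€258B, deposits 0.
Currency withdrawal €210 billion: reserves −€210B, deposits −€210B.
FX sale €223 billion: reserves −€223B, deposits 0.
Totals: Δreserves = +€26B, Δdeposits = +€507B.
Δrequired reserves = 3% × +€507B = +€15.21B.
Δexcess reserves = Δreserves − Δrequired = +€26B − (+€15.21B) = +€10.79 billion.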